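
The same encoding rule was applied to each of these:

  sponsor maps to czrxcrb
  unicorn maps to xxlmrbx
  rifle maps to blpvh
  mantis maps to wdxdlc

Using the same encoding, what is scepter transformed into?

cmhzdhb

The shift depends on letter class: consonant s→c is +10, but vowel o→r is +3. The rule splits by letter class: vowels +3, consonants +10.
For scepter: s(cons)+10=c, c(cons)+10=m, e(vowel)+3=h, p(cons)+10=z, t(cons)+10=d, e(vowel)+3=h, r(cons)+10=b.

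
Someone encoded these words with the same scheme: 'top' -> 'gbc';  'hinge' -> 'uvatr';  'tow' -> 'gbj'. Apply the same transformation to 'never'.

Compare letters: t→g is +13, o→b is +13, p→c is +13 — a constant shift. Every letter moves 13 places later in the alphabet, wrapping around z→a.
For never: n+13=a, e+13=r, v+13=i, e+13=r, r+13=e.

arire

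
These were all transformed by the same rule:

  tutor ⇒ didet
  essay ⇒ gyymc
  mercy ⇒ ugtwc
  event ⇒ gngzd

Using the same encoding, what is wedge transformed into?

sgbqg

Treating letters as 0–25, the rule is x ↦ 5x + 12 (mod 26).
Applying it to wedge: w(22)→5·22+12≡18=s; e(4)→5·4+12≡6=g; d(3)→5·3+12≡1=b; g(6)→5·6+12≡16=q; e(4)→5·4+12≡6=g (all mod 26).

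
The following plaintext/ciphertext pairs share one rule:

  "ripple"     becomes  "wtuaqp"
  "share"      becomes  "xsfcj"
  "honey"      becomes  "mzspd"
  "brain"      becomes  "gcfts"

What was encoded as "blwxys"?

warmth

Shifts by position in ripple: pos 0: r→w (+5), pos 1: i→t (+11), pos 2: p→u (+5), pos 3: p→a (+11) — repeating every 2. It's a Vigenère-style cipher with numeric key [5,11]: position i shifts by key[i mod 2].
Undoing it on blwxys: b−5=w, l−11=a, w−5=r, x−11=m, y−5=t, s−11=h.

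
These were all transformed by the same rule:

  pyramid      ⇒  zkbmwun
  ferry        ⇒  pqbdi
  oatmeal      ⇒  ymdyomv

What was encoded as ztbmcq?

Shifts by position in pyramid: pos 0: p→z (+10), pos 1: y→k (+12), pos 2: r→b (+10), pos 3: a→m (+12) — repeating every 2. It's a Vigenère-style cipher with numeric key [10,12]: position i shifts by key[i mod 2].
Decoding ztbmcq: z−10=p, t−12=h, b−10=r, m−12=a, c−10=s, q−12=e.

phrase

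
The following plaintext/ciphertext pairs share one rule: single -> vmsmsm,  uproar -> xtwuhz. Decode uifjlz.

In single: s→v is +3, i→m is +4, n→s is +5, g→m is +6 — the shift increases by 1 each position. The shift increases by 1 at each position, starting from +3: 3, 4, 5, ….
Undoing it on uifjlz: u−3=r, i−4=e, f−5=a, j−6=d, l−7=e, z−8=r.

reader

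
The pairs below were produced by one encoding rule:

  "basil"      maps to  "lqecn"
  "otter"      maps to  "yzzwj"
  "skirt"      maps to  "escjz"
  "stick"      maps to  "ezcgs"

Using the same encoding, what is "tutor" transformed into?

zuzyj

b(1)→l(11) and a(0)→q(16) fit y≡21x+16 (mod 26); the inverse of 21 mod 26 is 5. Treating letters as 0–25, the rule is x ↦ 21x + 16 (mod 26).
On tutor: t(19)→21·19+16≡25=z; u(20)→21·20+16≡20=u; t(19)→21·19+16≡25=z; o(14)→21·14+16≡24=y; r(17)→21·17+16≡9=j (all mod 26).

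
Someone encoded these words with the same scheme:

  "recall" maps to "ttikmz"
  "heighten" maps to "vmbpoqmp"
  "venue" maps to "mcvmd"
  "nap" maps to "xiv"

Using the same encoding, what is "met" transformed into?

bmu

Read the word backwards and shift each letter +8.
On met: reverse → tem; then shift: t+8=b, e+8=m, m+8=u.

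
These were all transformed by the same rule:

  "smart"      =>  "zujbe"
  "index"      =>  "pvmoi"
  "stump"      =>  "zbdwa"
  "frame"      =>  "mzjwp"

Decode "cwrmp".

voice

Letter i (0-indexed) is shifted by i+7, so successive shifts are 7, 8, 9, ….
Reversing it on cwrmp: c−7=v, w−8=o, r−9=i, m−10=c, p−11=e.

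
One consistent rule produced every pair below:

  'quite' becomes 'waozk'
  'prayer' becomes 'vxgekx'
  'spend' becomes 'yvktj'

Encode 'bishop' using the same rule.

hoynuv

It's a constant shift of +6 (ROT6).
Applying it to bishop: b+6=h, i+6=o, s+6=y, h+6=n, o+6=u, p+6=v.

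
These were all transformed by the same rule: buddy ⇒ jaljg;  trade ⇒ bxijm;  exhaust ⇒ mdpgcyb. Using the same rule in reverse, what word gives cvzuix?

uproar

Shifts by position in buddy: pos 0: b→j (+8), pos 1: u→a (+6), pos 2: d→l (+8), pos 3: d→j (+6) — repeating every 2. The shifts repeat in a cycle of length 2: positions 0,1,… shift by +8, +6, then the pattern repeats.
Undoing it on cvzuix: c−8=u, v−6=p, z−8=r, u−6=o, i−8=a, x−6=r.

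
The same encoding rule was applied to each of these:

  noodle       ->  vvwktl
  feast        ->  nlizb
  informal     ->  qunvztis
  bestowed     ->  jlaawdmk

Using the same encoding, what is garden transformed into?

It's a Vigenère-style cipher with numeric key [8,7]: position i shifts by key[i mod 2].
Applying it to garden: g+8=o, a+7=h, r+8=z, d+7=k, e+8=m, n+7=u.

ohzkmu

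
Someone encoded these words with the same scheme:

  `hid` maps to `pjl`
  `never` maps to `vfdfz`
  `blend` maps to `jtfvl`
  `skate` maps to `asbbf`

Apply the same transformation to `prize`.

The shift depends on letter class: consonant h→p is +8, but vowel i→j is +1. The rule splits by letter class: vowels +1, consonants +8.
For prize: p(cons)+8=x, r(cons)+8=z, i(vowel)+1=j, z(cons)+8=h, e(vowel)+1=f.

xzjhf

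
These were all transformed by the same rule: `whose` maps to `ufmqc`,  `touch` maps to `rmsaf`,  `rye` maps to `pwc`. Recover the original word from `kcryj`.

Compare letters: w→u is +24, h→f is +24, o→m is +24 — a constant shift. It's a constant shift of +24 (ROT24).
Reversing it on kcryj: k−24=m, c−24=e, r−24=t, y−24=a, j−24=l.

metal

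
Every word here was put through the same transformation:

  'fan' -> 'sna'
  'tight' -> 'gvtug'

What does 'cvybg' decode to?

This is a Caesar cipher with shift 13.
Decoding cvybg: c−13=p, v−13=i, y−13=l, b−13=o, g−13=t.

pilot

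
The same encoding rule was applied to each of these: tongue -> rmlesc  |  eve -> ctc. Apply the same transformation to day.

Compare letters: t→r is +24, o→m is +24, n→l is +24 — a constant shift. It's a constant shift of +24 (ROT24).
For day: d+24=b, a+24=y, y+24=w.

byw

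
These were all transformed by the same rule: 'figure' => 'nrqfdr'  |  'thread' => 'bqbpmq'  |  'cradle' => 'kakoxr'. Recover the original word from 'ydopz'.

In figure: f→n is +8, i→r is +9, g→q is +10, u→f is +11 — the shift increases by 1 each position. The shift increases by 1 at each position, starting from +8: 8, 9, 10, ….
Undoing it on ydopz: y−8=q, d−9=u, o−10=e, p−11=e, z−12=n.

queen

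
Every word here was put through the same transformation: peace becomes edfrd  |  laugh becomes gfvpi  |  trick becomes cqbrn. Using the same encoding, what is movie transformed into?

zlobd

p(15)→e(4) and e(4)→d(3) fit y≡19x+5 (mod 26); the inverse of 19 mod 26 is 11. This is an affine cipher: with a=0,…,z=25, each position x becomes (19x+5) mod 26.
On movie: m(12)→19·12+5≡25=z; o(14)→19·14+5≡11=l; v(21)→19·21+5≡14=o; i(8)→19·8+5≡1=b; e(4)→19·4+5≡3=d (all mod 26).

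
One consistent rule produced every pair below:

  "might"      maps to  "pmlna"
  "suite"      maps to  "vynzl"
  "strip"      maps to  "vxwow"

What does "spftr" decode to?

In might: m→p is +3, i→m is +4, g→l is +5, h→n is +6 — the shift increases by 1 each position. Each letter shifts forward by (position + 3), i.e. 3, 4, 5, … — the shift grows by one for each successive letter.
Reversing it on spftr: s−3=p, p−4=l, f−5=a, t−6=n, r−7=k.

plank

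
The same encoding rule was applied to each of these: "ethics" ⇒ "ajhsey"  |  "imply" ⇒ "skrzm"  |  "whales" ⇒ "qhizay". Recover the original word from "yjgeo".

stock

Treating letters as 0–25, the rule is x ↦ 11x + 8 (mod 26).
Reversing it on yjgeo: y(24)→19·(24−8)≡18=s; j(9)→19·(9−8)≡19=t; g(6)→19·(6−8)≡14=o; e(4)→19·(4−8)≡2=c; o(14)→19·(14−8)≡10=k (all mod 26).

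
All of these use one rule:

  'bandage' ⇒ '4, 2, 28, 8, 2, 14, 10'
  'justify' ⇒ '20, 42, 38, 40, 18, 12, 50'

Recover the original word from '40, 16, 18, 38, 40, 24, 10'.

b(#2)→4 and a(#1)→2: differences scale by 2, so n = 2·pos + 0. The formula is n = 2×(alphabet index, a=1).
Reversing it on 40, 16, 18, 38, 40, 24, 10: 40→(40−0)÷2=20=t, 16→(16−0)÷2=8=h, 18→(18−0)÷2=9=i, 38→(38−0)÷2=19=s, 40→(40−0)÷2=20=t, 24→(24−0)÷2=12=l, 10→(10−0)÷2=5=e.

thistle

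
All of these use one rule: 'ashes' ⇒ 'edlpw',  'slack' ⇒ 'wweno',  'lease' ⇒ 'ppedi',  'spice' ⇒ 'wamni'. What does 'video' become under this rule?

zthps

Shifts by position in ashes: pos 0: a→e (+4), pos 1: s→d (+11), pos 2: h→l (+4), pos 3: e→p (+11) — repeating every 2. A repeating key of period 2 is used — shifts +4, +11 over and over.
For video: v+4=z, i+11=t, d+4=h, e+11=p, o+4=s.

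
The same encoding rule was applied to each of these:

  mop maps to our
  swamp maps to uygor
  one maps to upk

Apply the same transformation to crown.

The shift depends on letter class: consonant m→o is +2, but vowel o→u is +6. Vowels shift forward by 6 and consonants shift forward by 2.
On crown: c(cons)+2=e, r(cons)+2=t, o(vowel)+6=u, w(cons)+2=y, n(cons)+2=p.

etuyp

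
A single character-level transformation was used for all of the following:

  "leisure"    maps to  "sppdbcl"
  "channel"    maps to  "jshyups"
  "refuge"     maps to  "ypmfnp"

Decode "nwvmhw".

global

Shifts by position in leisure: pos 0: l→s (+7), pos 1: e→p (+11), pos 2: i→p (+7), pos 3: s→d (+11) — repeating every 2. It's a Vigenère-style cipher with numeric key [7,11]: position i shifts by key[i mod 2].
Undoing it on nwvmhw: n−7=g, w−11=l, v−7=o, m−11=b, h−7=a, w−11=l.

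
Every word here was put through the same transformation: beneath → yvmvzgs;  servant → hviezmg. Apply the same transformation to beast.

yvzhg

Each pair mirrors across the alphabet (b↔y, e↔v, n↔m): positions sum to 25. Letters are reflected about the middle of the alphabet (position → 25−position): Atbash.
On beast: b↔y, e↔v, a↔z, s↔h, t↔g.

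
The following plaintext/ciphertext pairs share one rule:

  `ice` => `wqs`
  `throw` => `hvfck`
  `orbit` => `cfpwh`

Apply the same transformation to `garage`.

uofous

Compare letters: i→w is +14, c→q is +14, e→s is +14 — a constant shift. It's a constant shift of +14 (ROT14).
On garage: g+14=u, a+14=o, r+14=f, a+14=o, g+14=u, e+14=s.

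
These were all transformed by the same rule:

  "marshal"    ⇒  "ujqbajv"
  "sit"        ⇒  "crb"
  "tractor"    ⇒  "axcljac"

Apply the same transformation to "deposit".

crbxynm

The word is reversed, then every letter is shifted forward by 9.
Applying it to deposit: reverse → tisoped; then shift: t+9=c, i+9=r, s+9=b, o+9=x, p+9=y, e+9=n, d+9=m.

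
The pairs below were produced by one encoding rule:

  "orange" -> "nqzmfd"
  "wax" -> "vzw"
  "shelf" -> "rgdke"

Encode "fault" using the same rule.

Compare letters: o→n is +25, r→q is +25, a→z is +25 — a constant shift. It's a constant shift of +25 (ROT25).
For fault: f+25=e, a+25=z, u+25=t, l+25=k, t+25=s.

eztks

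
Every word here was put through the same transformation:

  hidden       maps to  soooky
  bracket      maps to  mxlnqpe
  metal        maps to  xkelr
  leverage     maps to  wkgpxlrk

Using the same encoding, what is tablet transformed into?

Shifts by position in hidden: pos 0: h→s (+11), pos 1: i→o (+6), pos 2: d→o (+11), pos 3: d→o (+11), pos 4: e→k (+6), pos 5: n→y (+11) — repeating every 3. It's a Vigenère-style cipher with numeric key [11,6,11]: position i shifts by key[i mod 3].
For tablet: t+11=e, a+6=g, b+11=m, l+11=w, e+6=k, t+11=e.

egmwke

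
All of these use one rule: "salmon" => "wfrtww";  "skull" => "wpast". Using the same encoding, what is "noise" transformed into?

Letter i (0-indexed) is shifted by i+4, so successive shifts are 4, 5, 6, ….
For noise: n+4=r, o+5=t, i+6=o, s+7=z, e+8=m.

rtozm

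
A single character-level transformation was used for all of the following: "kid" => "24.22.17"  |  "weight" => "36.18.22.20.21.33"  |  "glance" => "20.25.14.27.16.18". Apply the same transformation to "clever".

16.25.18.35.18.31

The number is (letter's place in the alphabet, a=1) + 13.
On clever: c=3→16, l=12→25, e=5→18, v=22→35, e=5→18, r=18→31.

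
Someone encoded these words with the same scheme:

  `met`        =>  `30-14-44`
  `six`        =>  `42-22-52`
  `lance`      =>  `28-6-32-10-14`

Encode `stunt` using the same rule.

42-44-46-32-44

Each letter becomes 2×(its alphabet position, a=1..z=26) + 4.
For stunt: s=19→42, t=20→44, u=21→46, n=14→32, t=20→44.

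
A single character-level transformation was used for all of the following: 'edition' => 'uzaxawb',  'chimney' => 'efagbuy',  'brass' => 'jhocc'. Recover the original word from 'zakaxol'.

digital

e(4)→u(20) and d(3)→z(25) fit y≡21x+14 (mod 26); the inverse of 21 mod 26 is 5. This is an affine cipher: with a=0,…,z=25, each position x becomes (21x+14) mod 26.
Reversing it on zakaxol: z(25)→5·(25−14)≡3=d; a(0)→5·(0−14)≡8=i; k(10)→5·(10−14)≡6=g; a(0)→5·(0−14)≡8=i; x(23)→5·(23−14)≡19=t; o(14)→5·(14−14)≡0=a; l(11)→5·(11−14)≡11=l (all mod 26).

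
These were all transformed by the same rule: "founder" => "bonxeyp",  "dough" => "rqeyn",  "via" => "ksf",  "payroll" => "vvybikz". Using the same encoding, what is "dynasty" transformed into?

idckxin

The output letters match the input read backwards, each shifted +10: founder reversed is rednuof. The word is reversed, then every letter is shifted forward by 10.
For dynasty: reverse → ytsanyd; then shift: y+10=i, t+10=d, s+10=c, a+10=k, n+10=x, y+10=i, d+10=n.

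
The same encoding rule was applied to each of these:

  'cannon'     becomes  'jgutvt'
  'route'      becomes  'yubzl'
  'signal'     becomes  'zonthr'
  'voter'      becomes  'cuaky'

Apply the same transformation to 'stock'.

Shifts by position in cannon: pos 0: c→j (+7), pos 1: a→g (+6), pos 2: n→u (+7), pos 3: n→t (+6) — repeating every 2. It's a Vigenère-style cipher with numeric key [7,6]: position i shifts by key[i mod 2].
Applying it to stock: s+7=z, t+6=z, o+7=v, c+6=i, k+7=r.

zzvir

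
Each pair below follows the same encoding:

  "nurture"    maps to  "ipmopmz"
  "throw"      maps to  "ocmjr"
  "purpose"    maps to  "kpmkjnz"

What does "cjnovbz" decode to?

Compare letters: n→i is +21, u→p is +21, r→m is +21 — a constant shift. Every letter moves 21 places later in the alphabet, wrapping around z→a.
Undoing it on cjnovbz: c−21=h, j−21=o, n−21=s, o−21=t, v−21=a, b−21=g, z−21=e.

hostage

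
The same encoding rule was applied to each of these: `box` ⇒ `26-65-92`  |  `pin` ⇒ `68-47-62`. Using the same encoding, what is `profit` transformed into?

68-74-65-38-47-80

The formula is n = 3×(alphabet index, a=1) + 20.
Applying it to profit: p=16→68, r=18→74, o=15→65, f=6→38, i=9→47, t=20→80.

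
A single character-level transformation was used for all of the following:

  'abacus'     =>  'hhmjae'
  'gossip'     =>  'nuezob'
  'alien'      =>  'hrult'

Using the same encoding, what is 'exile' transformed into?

Shifts by position in abacus: pos 0: a→h (+7), pos 1: b→h (+6), pos 2: a→m (+12), pos 3: c→j (+7), pos 4: u→a (+6), pos 5: s→e (+12) — repeating every 3. It's a Vigenère-style cipher with numeric key [7,6,12]: position i shifts by key[i mod 3].
On exile: e+7=l, x+6=d, i+12=u, l+7=s, e+6=k.

ldusk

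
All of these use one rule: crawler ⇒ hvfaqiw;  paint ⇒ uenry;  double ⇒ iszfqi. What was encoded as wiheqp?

recall

It's a Vigenère-style cipher with numeric key [5,4]: position i shifts by key[i mod 2].
Undoing it on wiheqp: w−5=r, i−4=e, h−5=c, e−4=a, q−5=l, p−4=l.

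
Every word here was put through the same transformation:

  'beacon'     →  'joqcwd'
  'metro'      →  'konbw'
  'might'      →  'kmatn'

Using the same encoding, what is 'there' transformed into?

ntobo

This is an affine cipher: with a=0,…,z=25, each position x becomes (19x+16) mod 26.
Applying it to there: t(19)→19·19+16≡13=n; h(7)→19·7+16≡19=t; e(4)→19·4+16≡14=o; r(17)→19·17+16≡1=b; e(4)→19·4+16≡14=o (all mod 26).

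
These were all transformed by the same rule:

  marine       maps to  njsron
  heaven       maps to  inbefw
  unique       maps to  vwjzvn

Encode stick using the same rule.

It's a Vigenère-style cipher with numeric key [1,9]: position i shifts by key[i mod 2].
For stick: s+1=t, t+9=c, i+1=j, c+9=l, k+1=l.

tcjll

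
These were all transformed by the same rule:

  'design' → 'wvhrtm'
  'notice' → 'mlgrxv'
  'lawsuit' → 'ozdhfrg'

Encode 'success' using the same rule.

hfxxvhh

Each letter is replaced by its mirror in the alphabet: a↔z, b↔y, c↔x, and so on (the Atbash cipher).
For success: s↔h, u↔f, c↔x, c↔x, e↔v, s↔h, s↔h.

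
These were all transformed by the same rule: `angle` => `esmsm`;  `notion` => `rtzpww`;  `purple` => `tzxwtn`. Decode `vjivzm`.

record

In angle: a→e is +4, n→s is +5, g→m is +6, l→s is +7 — the shift increases by 1 each position. Each letter shifts forward by (position + 4), i.e. 4, 5, 6, … — the shift grows by one for each successive letter.
Reversing it on vjivzm: v−4=r, j−5=e, i−6=c, v−7=o, z−8=r, m−9=d.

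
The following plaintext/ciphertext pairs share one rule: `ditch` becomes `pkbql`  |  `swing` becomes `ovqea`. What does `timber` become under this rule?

Two steps: reverse the string, then apply a Caesar shift of +8.
For timber: reverse → rebmit; then shift: r+8=z, e+8=m, b+8=j, m+8=u, i+8=q, t+8=b.

zmjuqb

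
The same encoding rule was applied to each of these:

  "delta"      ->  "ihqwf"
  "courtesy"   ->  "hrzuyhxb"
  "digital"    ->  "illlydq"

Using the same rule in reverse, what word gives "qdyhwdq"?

Shifts by position in delta: pos 0: d→i (+5), pos 1: e→h (+3), pos 2: l→q (+5), pos 3: t→w (+3) — repeating every 2. The shifts repeat in a cycle of length 2: positions 0,1,… shift by +5, +3, then the pattern repeats.
Undoing it on qdyhwdq: q−5=l, d−3=a, y−5=t, h−3=e, w−5=r, d−3=a, q−5=l.

lateral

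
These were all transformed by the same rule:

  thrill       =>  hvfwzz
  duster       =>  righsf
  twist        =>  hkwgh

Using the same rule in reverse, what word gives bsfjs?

nerve

Compare letters: t→h is +14, h→v is +14, r→f is +14 — a constant shift. Each letter is shifted forward by 14 in the alphabet (a Caesar shift of +14).
Decoding bsfjs: b−14=n, s−14=e, f−14=r, j−14=v, s−14=e.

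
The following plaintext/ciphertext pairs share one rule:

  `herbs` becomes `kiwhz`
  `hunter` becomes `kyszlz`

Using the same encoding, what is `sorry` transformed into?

Letter i (0-indexed) is shifted by i+3, so successive shifts are 3, 4, 5, ….
On sorry: s+3=v, o+4=s, r+5=w, r+6=x, y+7=f.

vswxf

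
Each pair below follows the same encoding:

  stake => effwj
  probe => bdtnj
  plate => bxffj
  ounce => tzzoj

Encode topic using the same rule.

The shift depends on letter class: consonant s→e is +12, but vowel a→f is +5. Vowels shift forward by 5 and consonants shift forward by 12.
On topic: t(cons)+12=f, o(vowel)+5=t, p(cons)+12=b, i(vowel)+5=n, c(cons)+12=o.

ftbno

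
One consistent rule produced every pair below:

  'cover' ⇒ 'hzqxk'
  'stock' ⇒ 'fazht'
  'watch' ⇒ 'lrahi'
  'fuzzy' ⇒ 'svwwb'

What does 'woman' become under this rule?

c(2)→h(7) and o(14)→z(25) fit y≡21x+17 (mod 26); the inverse of 21 mod 26 is 5. Treating letters as 0–25, the rule is x ↦ 21x + 17 (mod 26).
For woman: w(22)→21·22+17≡11=l; o(14)→21·14+17≡25=z; m(12)→21·12+17≡9=j; a(0)→21·0+17≡17=r; n(13)→21·13+17≡4=e (all mod 26).

lzjre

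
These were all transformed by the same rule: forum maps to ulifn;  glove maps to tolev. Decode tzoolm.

This is the alphabet-reversal cipher (Atbash): a becomes z, b becomes y, etc.
Decoding tzoolm: t↔g, z↔a, o↔l, o↔l, l↔o, m↔n.

gallon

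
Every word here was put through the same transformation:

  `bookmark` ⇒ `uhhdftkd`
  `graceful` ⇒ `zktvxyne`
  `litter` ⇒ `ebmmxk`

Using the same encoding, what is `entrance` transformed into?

xgmktgvx

Compare letters: b→u is +19, o→h is +19, o→h is +19 — a constant shift. Every letter moves 19 places later in the alphabet, wrapping around z→a.
Applying it to entrance: e+19=x, n+19=g, t+19=m, r+19=k, a+19=t, n+19=g, c+19=v, e+19=x.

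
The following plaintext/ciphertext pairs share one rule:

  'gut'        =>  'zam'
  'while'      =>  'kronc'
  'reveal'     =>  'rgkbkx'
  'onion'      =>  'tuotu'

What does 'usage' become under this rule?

kmgya

The output letters match the input read backwards, each shifted +6: gut reversed is tug. Two steps: reverse the string, then apply a Caesar shift of +6.
Applying it to usage: reverse → egasu; then shift: e+6=k, g+6=m, a+6=g, s+6=y, u+6=a.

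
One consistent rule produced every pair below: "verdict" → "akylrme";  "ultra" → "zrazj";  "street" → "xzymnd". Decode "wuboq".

In verdict: v→a is +5, e→k is +6, r→y is +7, d→l is +8 — the shift increases by 1 each position. Each letter shifts forward by (position + 5), i.e. 5, 6, 7, … — the shift grows by one for each successive letter.
Reversing it on wuboq: w−5=r, u−6=o, b−7=u, o−8=g, q−9=h.

rough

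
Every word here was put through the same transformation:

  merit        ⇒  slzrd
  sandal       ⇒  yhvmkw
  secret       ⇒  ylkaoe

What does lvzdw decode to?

forum

In merit: m→s is +6, e→l is +7, r→z is +8, i→r is +9 — the shift increases by 1 each position. Each letter shifts forward by (position + 6), i.e. 6, 7, 8, … — the shift grows by one for each successive letter.
Reversing it on lvzdw: l−6=f, v−7=o, z−8=r, d−9=u, w−10=m.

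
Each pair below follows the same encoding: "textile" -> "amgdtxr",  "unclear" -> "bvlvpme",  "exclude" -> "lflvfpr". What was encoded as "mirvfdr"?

failure

In textile: t→a is +7, e→m is +8, x→g is +9, t→d is +10 — the shift increases by 1 each position. Each letter shifts forward by (position + 7), i.e. 7, 8, 9, … — the shift grows by one for each successive letter.
Decoding mirvfdr: m−7=f, i−8=a, r−9=i, v−10=l, f−11=u, d−12=r, r−13=e.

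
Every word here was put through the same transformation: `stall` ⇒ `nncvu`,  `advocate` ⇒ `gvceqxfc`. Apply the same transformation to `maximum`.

The output letters match the input read backwards, each shifted +2: stall reversed is llats. Read the word backwards and shift each letter +2.
For maximum: reverse → mumixam; then shift: m+2=o, u+2=w, m+2=o, i+2=k, x+2=z, a+2=c, m+2=o.

owokzco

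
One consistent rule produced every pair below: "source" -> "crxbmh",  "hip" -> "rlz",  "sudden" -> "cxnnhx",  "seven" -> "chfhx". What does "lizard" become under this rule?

The rule splits by letter class: vowels +3, consonants +10.
On lizard: l(cons)+10=v, i(vowel)+3=l, z(cons)+10=j, a(vowel)+3=d, r(cons)+10=b, d(cons)+10=n.

vljdbn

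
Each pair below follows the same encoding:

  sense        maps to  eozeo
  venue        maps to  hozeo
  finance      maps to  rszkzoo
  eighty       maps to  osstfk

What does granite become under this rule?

sdkzsfo

Two shifts are in play — +10 for a/e/i/o/u, +12 for every other letter.
On granite: g(cons)+12=s, r(cons)+12=d, a(vowel)+10=k, n(cons)+12=z, i(vowel)+10=s, t(cons)+12=f, e(vowel)+10=o.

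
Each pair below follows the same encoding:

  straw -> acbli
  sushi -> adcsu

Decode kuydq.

Letter i (0-indexed) is shifted by i+8, so successive shifts are 8, 9, 10, ….
Reversing it on kuydq: k−8=c, u−9=l, y−10=o, d−11=s, q−12=e.

close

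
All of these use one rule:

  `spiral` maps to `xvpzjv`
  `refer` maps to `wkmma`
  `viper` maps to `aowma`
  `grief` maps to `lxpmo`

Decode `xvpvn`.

In spiral: s→x is +5, p→v is +6, i→p is +7, r→z is +8 — the shift increases by 1 each position. Each letter shifts forward by (position + 5), i.e. 5, 6, 7, … — the shift grows by one for each successive letter.
Undoing it on xvpvn: x−5=s, v−6=p, p−7=i, v−8=n, n−9=e.

spine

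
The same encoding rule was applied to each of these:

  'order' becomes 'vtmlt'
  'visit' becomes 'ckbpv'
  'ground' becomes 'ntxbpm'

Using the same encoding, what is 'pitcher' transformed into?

Shifts by position in order: pos 0: o→v (+7), pos 1: r→t (+2), pos 2: d→m (+9), pos 3: e→l (+7), pos 4: r→t (+2) — repeating every 3. The shifts repeat in a cycle of length 3: positions 0,1,… shift by +7, +2, +9, then the pattern repeats.
On pitcher: p+7=w, i+2=k, t+9=c, c+7=j, h+2=j, e+9=n, r+7=y.

wkcjjny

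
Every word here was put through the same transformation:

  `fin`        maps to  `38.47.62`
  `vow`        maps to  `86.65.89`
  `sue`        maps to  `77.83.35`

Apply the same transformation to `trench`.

80.74.35.62.29.44

f(#6)→38 and i(#9)→47: differences scale by 3, so n = 3·pos + 20. The formula is n = 3×(alphabet index, a=1) + 20.
Applying it to trench: t=20→80, r=18→74, e=5→35, n=14→62, c=3→29, h=8→44.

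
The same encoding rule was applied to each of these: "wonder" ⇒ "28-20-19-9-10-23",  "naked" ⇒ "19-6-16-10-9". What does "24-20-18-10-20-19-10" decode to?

someone

Each letter is replaced by its alphabet position (a=1..z=26) + 5.
Undoing it on 24-20-18-10-20-19-10: 24→(24−5)÷1=19=s, 20→(20−5)÷1=15=o, 18→(18−5)÷1=13=m, 10→(10−5)÷1=5=e, 20→(20−5)÷1=15=o, 19→(19−5)÷1=14=n, 10→(10−5)÷1=5=e.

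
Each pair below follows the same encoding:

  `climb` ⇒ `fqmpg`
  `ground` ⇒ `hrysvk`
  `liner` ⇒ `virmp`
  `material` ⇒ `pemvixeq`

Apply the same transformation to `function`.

rsmxgryj

The word is reversed, then every letter is shifted forward by 4.
Applying it to function: reverse → noitcnuf; then shift: n+4=r, o+4=s, i+4=m, t+4=x, c+4=g, n+4=r, u+4=y, f+4=j.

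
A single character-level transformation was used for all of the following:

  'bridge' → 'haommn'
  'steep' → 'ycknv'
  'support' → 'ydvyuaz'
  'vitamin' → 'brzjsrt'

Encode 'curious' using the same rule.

Shifts by position in bridge: pos 0: b→h (+6), pos 1: r→a (+9), pos 2: i→o (+6), pos 3: d→m (+9) — repeating every 2. The shifts repeat in a cycle of length 2: positions 0,1,… shift by +6, +9, then the pattern repeats.
For curious: c+6=i, u+9=d, r+6=x, i+9=r, o+6=u, u+9=d, s+6=y.

idxrudy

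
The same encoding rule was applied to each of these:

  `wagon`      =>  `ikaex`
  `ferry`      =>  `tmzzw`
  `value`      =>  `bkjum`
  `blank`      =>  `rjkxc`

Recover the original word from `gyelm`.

Treating letters as 0–25, the rule is x ↦ 7x + 10 (mod 26).
Reversing it on gyelm: g(6)→15·(6−10)≡18=s; y(24)→15·(24−10)≡2=c; e(4)→15·(4−10)≡14=o; l(11)→15·(11−10)≡15=p; m(12)→15·(12−10)≡4=e (all mod 26).

scope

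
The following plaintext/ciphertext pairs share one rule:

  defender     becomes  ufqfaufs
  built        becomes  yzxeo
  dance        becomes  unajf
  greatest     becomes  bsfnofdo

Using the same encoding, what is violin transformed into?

d(3)→u(20) and e(4)→f(5) fit y≡11x+13 (mod 26); the inverse of 11 mod 26 is 19. This is an affine cipher: with a=0,…,z=25, each position x becomes (11x+13) mod 26.
For violin: v(21)→11·21+13≡10=k; i(8)→11·8+13≡23=x; o(14)→11·14+13≡11=l; l(11)→11·11+13≡4=e; i(8)→11·8+13≡23=x; n(13)→11·13+13≡0=a (all mod 26).

kxlexa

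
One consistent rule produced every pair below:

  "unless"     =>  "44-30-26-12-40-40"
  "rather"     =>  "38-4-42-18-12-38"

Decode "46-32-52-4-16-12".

voyage

Each letter becomes 2×(its alphabet position, a=1..z=26) + 2.
Undoing it on 46-32-52-4-16-12: 46→(46−2)÷2=22=v, 32→(32−2)÷2=15=o, 52→(52−2)÷2=25=y, 4→(4−2)÷2=1=a, 16→(16−2)÷2=7=g, 12→(12−2)÷2=5=e.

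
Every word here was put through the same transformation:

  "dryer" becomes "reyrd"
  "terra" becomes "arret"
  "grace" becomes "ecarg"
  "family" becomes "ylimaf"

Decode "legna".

angel

The output letters match the input read backwards: dryer reversed is reyrd. It's just the letters in reverse order.
Reversing it on legna: then reverse → angel.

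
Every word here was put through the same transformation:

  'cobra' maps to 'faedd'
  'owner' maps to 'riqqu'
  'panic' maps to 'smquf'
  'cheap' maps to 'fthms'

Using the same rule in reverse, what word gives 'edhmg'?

bread

Shifts by position in cobra: pos 0: c→f (+3), pos 1: o→a (+12), pos 2: b→e (+3), pos 3: r→d (+12) — repeating every 2. It's a Vigenère-style cipher with numeric key [3,12]: position i shifts by key[i mod 2].
Reversing it on edhmg: e−3=b, d−12=r, h−3=e, m−12=a, g−3=d.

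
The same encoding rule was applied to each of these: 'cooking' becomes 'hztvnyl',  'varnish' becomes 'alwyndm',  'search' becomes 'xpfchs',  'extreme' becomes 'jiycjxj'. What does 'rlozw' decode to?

major

Shifts by position in cooking: pos 0: c→h (+5), pos 1: o→z (+11), pos 2: o→t (+5), pos 3: k→v (+11) — repeating every 2. It's a Vigenère-style cipher with numeric key [5,11]: position i shifts by key[i mod 2].
Decoding rlozw: r−5=m, l−11=a, o−5=j, z−11=o, w−5=r.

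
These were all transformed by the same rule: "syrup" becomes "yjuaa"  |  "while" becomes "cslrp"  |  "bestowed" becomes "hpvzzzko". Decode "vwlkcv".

Shifts by position in syrup: pos 0: s→y (+6), pos 1: y→j (+11), pos 2: r→u (+3), pos 3: u→a (+6), pos 4: p→a (+11) — repeating every 3. It's a Vigenère-style cipher with numeric key [6,11,3]: position i shifts by key[i mod 3].
Decoding vwlkcv: v−6=p, w−11=l, l−3=i, k−6=e, c−11=r, v−3=s.

pliers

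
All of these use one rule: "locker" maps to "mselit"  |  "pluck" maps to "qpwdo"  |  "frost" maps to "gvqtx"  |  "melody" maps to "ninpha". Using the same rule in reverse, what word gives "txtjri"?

string

The shifts repeat in a cycle of length 3: positions 0,1,… shift by +1, +4, +2, then the pattern repeats.
Undoing it on txtjri: t−1=s, x−4=t, t−2=r, j−1=i, r−4=n, i−2=g.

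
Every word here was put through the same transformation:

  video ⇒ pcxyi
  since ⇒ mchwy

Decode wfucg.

claim

Compare letters: v→p is +20, i→c is +20, d→x is +20 — a constant shift. This is a Caesar cipher with shift 20.
Reversing it on wfucg: w−20=c, f−20=l, u−20=a, c−20=i, g−20=m.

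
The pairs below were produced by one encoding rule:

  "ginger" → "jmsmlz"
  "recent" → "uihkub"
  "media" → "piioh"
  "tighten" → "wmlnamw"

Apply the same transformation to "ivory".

In ginger: g→j is +3, i→m is +4, n→s is +5, g→m is +6 — the shift increases by 1 each position. Letter i (0-indexed) is shifted by i+3, so successive shifts are 3, 4, 5, ….
On ivory: i+3=l, v+4=z, o+5=t, r+6=x, y+7=f.

lztxf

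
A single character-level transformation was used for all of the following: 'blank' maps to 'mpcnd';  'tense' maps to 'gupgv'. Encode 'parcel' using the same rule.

Read the word backwards and shift each letter +2.
For parcel: reverse → lecrap; then shift: l+2=n, e+2=g, c+2=e, r+2=t, a+2=c, p+2=r.

ngetcr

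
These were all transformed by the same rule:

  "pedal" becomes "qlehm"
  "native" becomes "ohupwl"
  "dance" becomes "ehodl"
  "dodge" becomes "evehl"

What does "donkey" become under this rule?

evollz

Vowels shift forward by 7 and consonants shift forward by 1.
On donkey: d(cons)+1=e, o(vowel)+7=v, n(cons)+1=o, k(cons)+1=l, e(vowel)+7=l, y(cons)+1=z.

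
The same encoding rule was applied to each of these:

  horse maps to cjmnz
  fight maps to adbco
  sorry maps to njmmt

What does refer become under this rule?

mzazm

This is a Caesar cipher with shift 21.
On refer: r+21=m, e+21=z, f+21=a, e+21=z, r+21=m.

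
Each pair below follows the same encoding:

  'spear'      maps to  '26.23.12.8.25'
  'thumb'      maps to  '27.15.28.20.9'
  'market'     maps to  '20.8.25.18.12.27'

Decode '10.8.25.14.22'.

Each letter is replaced by its alphabet position (a=1..z=26) + 7.
Reversing it on 10.8.25.14.22: 10→(10−7)÷1=3=c, 8→(8−7)÷1=1=a, 25→(25−7)÷1=18=r, 14→(14−7)÷1=7=g, 22→(22−7)÷1=15=o.

cargo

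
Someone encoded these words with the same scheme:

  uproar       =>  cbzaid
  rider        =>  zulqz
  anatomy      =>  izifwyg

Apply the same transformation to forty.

nazfg

Shifts by position in uproar: pos 0: u→c (+8), pos 1: p→b (+12), pos 2: r→z (+8), pos 3: o→a (+12) — repeating every 2. The shifts repeat in a cycle of length 2: positions 0,1,… shift by +8, +12, then the pattern repeats.
For forty: f+8=n, o+12=a, r+8=z, t+12=f, y+8=g.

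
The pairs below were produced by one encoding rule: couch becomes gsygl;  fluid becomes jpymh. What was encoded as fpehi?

blade

Compare letters: c→g is +4, o→s is +4, u→y is +4 — a constant shift. Each letter is shifted forward by 4 in the alphabet (a Caesar shift of +4).
Undoing it on fpehi: f−4=b, p−4=l, e−4=a, h−4=d, i−4=e.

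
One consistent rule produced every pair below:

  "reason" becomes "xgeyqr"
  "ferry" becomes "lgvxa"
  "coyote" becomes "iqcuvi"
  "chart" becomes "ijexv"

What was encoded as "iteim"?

crack

The shifts repeat in a cycle of length 3: positions 0,1,… shift by +6, +2, +4, then the pattern repeats.
Undoing it on iteim: i−6=c, t−2=r, e−4=a, i−6=c, m−2=k.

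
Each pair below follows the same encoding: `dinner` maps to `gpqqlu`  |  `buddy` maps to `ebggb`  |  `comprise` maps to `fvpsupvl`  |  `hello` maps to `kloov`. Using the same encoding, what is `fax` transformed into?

The rule splits by letter class: vowels +7, consonants +3.
Applying it to fax: f(cons)+3=i, a(vowel)+7=h, x(cons)+3=a.

iha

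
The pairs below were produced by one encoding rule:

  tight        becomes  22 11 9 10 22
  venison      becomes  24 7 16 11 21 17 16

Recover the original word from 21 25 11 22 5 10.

switch

Letters become their 1-based position plus 2 (so a→3, b→4, …).
Reversing it on 21 25 11 22 5 10: 21→(21−2)÷1=19=s, 25→(25−2)÷1=23=w, 11→(11−2)÷1=9=i, 22→(22−2)÷1=20=t, 5→(5−2)÷1=3=c, 10→(10−2)÷1=8=h.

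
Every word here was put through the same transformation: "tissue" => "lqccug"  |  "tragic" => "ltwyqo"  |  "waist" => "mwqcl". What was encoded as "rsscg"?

loose

t(19)→l(11) and i(8)→q(16) fit y≡9x+22 (mod 26); the inverse of 9 mod 26 is 3. Treating letters as 0–25, the rule is x ↦ 9x + 22 (mod 26).
Reversing it on rsscg: r(17)→3·(17−22)≡11=l; s(18)→3·(18−22)≡14=o; s(18)→3·(18−22)≡14=o; c(2)→3·(2−22)≡18=s; g(6)→3·(6−22)≡4=e (all mod 26).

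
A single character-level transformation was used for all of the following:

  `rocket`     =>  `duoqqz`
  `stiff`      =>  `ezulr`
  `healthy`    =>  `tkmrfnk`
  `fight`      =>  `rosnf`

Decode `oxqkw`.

creek

Shifts by position in rocket: pos 0: r→d (+12), pos 1: o→u (+6), pos 2: c→o (+12), pos 3: k→q (+6) — repeating every 2. A repeating key of period 2 is used — shifts +12, +6 over and over.
Decoding oxqkw: o−12=c, x−6=r, q−12=e, k−6=e, w−12=k.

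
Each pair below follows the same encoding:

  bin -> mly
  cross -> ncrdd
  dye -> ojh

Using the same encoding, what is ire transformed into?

lch

The shift depends on letter class: consonant b→m is +11, but vowel i→l is +3. The rule splits by letter class: vowels +3, consonants +11.
On ire: i(vowel)+3=l, r(cons)+11=c, e(vowel)+3=h.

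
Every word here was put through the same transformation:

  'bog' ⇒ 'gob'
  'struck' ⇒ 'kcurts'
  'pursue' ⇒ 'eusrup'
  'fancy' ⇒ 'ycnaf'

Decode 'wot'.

tow

The output letters match the input read backwards: bog reversed is gob. The word is simply reversed.
Undoing it on wot: then reverse → tow.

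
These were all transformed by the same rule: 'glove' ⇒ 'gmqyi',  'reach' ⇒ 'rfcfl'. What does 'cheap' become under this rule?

In glove: g→g is +0, l→m is +1, o→q is +2, v→y is +3 — the shift increases by 1 each position. The shift increases by 1 at each position, starting from +0: 0, 1, 2, ….
On cheap: c+0=c, h+1=i, e+2=g, a+3=d, p+4=t.

cigdt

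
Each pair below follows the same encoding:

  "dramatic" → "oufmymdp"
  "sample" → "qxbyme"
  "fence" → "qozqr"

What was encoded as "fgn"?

The word is reversed, then every letter is shifted forward by 12.
Decoding fgn: shift back: f−12=t, g−12=u, n−12=b → tub; then reverse → but.

but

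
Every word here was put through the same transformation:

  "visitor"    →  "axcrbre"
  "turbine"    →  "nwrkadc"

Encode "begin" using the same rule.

wrpnk

Read the word backwards and shift each letter +9.
For begin: reverse → nigeb; then shift: n+9=w, i+9=r, g+9=p, e+9=n, b+9=k.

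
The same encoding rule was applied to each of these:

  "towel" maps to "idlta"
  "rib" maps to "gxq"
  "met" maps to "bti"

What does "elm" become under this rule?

tab

Compare letters: t→i is +15, o→d is +15, w→l is +15 — a constant shift. Every letter moves 15 places later in the alphabet, wrapping around z→a.
On elm: e+15=t, l+15=a, m+15=b.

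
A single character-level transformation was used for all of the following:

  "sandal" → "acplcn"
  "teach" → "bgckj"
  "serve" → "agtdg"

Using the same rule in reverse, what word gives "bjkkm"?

thick

Shifts by position in sandal: pos 0: s→a (+8), pos 1: a→c (+2), pos 2: n→p (+2), pos 3: d→l (+8), pos 4: a→c (+2), pos 5: l→n (+2) — repeating every 3. The shifts repeat in a cycle of length 3: positions 0,1,… shift by +8, +2, +2, then the pattern repeats.
Decoding bjkkm: b−8=t, j−2=h, k−2=i, k−8=c, m−2=k.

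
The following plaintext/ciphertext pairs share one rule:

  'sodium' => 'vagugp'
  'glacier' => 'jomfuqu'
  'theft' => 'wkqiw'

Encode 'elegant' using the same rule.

Two shifts are in play — +12 for a/e/i/o/u, +3 for every other letter.
On elegant: e(vowel)+12=q, l(cons)+3=o, e(vowel)+12=q, g(cons)+3=j, a(vowel)+12=m, n(cons)+3=q, t(cons)+3=w.

qoqjmqw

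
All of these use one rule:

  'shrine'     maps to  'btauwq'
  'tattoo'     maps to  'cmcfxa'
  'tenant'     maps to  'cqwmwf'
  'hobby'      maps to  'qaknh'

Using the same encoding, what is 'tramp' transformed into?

cdjyy

Shifts by position in shrine: pos 0: s→b (+9), pos 1: h→t (+12), pos 2: r→a (+9), pos 3: i→u (+12) — repeating every 2. A repeating key of period 2 is used — shifts +9, +12 over and over.
On tramp: t+9=c, r+12=d, a+9=j, m+12=y, p+9=y.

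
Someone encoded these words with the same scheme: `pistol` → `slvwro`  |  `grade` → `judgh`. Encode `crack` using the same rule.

Compare letters: p→s is +3, i→l is +3, s→v is +3 — a constant shift. It's a constant shift of +3 (ROT3).
On crack: c+3=f, r+3=u, a+3=d, c+3=f, k+3=n.

fudfn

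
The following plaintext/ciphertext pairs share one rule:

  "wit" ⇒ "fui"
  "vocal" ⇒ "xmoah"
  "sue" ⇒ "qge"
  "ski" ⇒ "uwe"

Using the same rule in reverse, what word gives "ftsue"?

sight

The output letters match the input read backwards, each shifted +12: wit reversed is tiw. Read the word backwards and shift each letter +12.
Decoding ftsue: shift back: f−12=t, t−12=h, s−12=g, u−12=i, e−12=s → thgis; then reverse → sight.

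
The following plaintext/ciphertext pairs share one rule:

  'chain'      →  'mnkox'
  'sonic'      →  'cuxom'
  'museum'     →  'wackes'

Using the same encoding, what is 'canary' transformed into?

mgxgbe

Shifts by position in chain: pos 0: c→m (+10), pos 1: h→n (+6), pos 2: a→k (+10), pos 3: i→o (+6) — repeating every 2. The shifts repeat in a cycle of length 2: positions 0,1,… shift by +10, +6, then the pattern repeats.
On canary: c+10=m, a+6=g, n+10=x, a+6=g, r+10=b, y+6=e.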